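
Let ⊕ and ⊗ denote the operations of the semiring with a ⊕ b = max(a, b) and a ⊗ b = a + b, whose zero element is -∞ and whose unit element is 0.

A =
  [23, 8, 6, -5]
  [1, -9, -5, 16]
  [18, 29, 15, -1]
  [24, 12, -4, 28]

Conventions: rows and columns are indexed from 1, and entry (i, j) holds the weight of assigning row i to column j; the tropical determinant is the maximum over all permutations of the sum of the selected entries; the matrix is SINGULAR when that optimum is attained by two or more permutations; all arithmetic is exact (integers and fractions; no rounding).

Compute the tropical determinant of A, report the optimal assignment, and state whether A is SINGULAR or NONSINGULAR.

σ = (1, 2, 3, 4): 23 + (-9) + 15 + 28 = 57
σ = (1, 2, 4, 3): 23 + (-9) + (-1) + (-4) = 9
σ = (1, 3, 2, 4): 23 + (-5) + 29 + 28 = 75
σ = (1, 3, 4, 2): 23 + (-5) + (-1) + 12 = 29
σ = (1, 4, 2, 3): 23 + 16 + 29 + (-4) = 64
σ = (1, 4, 3, 2): 23 + 16 + 15 + 12 = 66
σ = (2, 1, 3, 4): 8 + 1 + 15 + 28 = 52
σ = (2, 1, 4, 3): 8 + 1 + (-1) + (-4) = 4
σ = (2, 3, 1, 4): 8 + (-5) + 18 + 28 = 49
σ = (2, 3, 4, 1): 8 + (-5) + (-1) + 24 = 26
σ = (2, 4, 1, 3): 8 + 16 + 18 + (-4) = 38
σ = (2, 4, 3, 1): 8 + 16 + 15 + 24 = 63
σ = (3, 1, 2, 4): 6 + 1 + 29 + 28 = 64
σ = (3, 1, 4, 2): 6 + 1 + (-1) + 12 = 18
σ = (3, 2, 1, 4): 6 + (-9) + 18 + 28 = 43
σ = (3, 2, 4, 1): 6 + (-9) + (-1) + 24 = 20
σ = (3, 4, 1, 2): 6 + 16 + 18 + 12 = 52
σ = (3, 4, 2, 1): 6 + 16 + 29 + 24 = 75
σ = (4, 1, 2, 3): (-5) + 1 + 29 + (-4) = 21
σ = (4, 1, 3, 2): (-5) + 1 + 15 + 12 = 23
σ = (4, 2, 1, 3): (-5) + (-9) + 18 + (-4) = 0
σ = (4, 2, 3, 1): (-5) + (-9) + 15 + 24 = 25
σ = (4, 3, 1, 2): (-5) + (-5) + 18 + 12 = 20
σ = (4, 3, 2, 1): (-5) + (-5) + 29 + 24 = 43
Optimal value attained by: σ = (1, 3, 2, 4).
Answer: det⊕(A) = 75; verdict: SINGULAR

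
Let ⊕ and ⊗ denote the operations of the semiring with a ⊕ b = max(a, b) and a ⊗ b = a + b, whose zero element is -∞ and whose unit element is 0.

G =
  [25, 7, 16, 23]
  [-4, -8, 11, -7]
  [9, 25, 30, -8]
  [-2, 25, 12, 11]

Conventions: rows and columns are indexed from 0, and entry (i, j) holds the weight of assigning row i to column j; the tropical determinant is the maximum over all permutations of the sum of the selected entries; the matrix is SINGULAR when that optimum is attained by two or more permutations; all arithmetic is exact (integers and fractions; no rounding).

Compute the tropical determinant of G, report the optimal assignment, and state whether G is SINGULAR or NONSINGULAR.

σ = (0, 1, 2, 3): 25 + (-8) + 30 + 11 = 58
σ = (0, 1, 3, 2): 25 + (-8) + (-8) + 12 = 21
σ = (0, 2, 1, 3): 25 + 11 + 25 + 11 = 72
σ = (0, 2, 3, 1): 25 + 11 + (-8) + 25 = 53
σ = (0, 3, 1, 2): 25 + (-7) + 25 + 12 = 55
σ = (0, 3, 2, 1): 25 + (-7) + 30 + 25 = 73
σ = (1, 0, 2, 3): 7 + (-4) + 30 + 11 = 44
σ = (1, 0, 3, 2): 7 + (-4) + (-8) + 12 = 7
σ = (1, 2, 0, 3): 7 + 11 + 9 + 11 = 38
σ = (1, 2, 3, 0): 7 + 11 + (-8) + (-2) = 8
σ = (1, 3, 0, 2): 7 + (-7) + 9 + 12 = 21
σ = (1, 3, 2, 0): 7 + (-7) + 30 + (-2) = 28
σ = (2, 0, 1, 3): 16 + (-4) + 25 + 11 = 48
σ = (2, 0, 3, 1): 16 + (-4) + (-8) + 25 = 29
σ = (2, 1, 0, 3): 16 + (-8) + 9 + 11 = 28
σ = (2, 1, 3, 0): 16 + (-8) + (-8) + (-2) = -2
σ = (2, 3, 0, 1): 16 + (-7) + 9 + 25 = 43
σ = (2, 3, 1, 0): 16 + (-7) + 25 + (-2) = 32
σ = (3, 0, 1, 2): 23 + (-4) + 25 + 12 = 56
σ = (3, 0, 2, 1): 23 + (-4) + 30 + 25 = 74
σ = (3, 1, 0, 2): 23 + (-8) + 9 + 12 = 36
σ = (3, 1, 2, 0): 23 + (-8) + 30 + (-2) = 43
σ = (3, 2, 0, 1): 23 + 11 + 9 + 25 = 68
σ = (3, 2, 1, 0): 23 + 11 + 25 + (-2) = 57
Optimal value attained by: σ = (3, 0, 2, 1).
Answer: det⊕(G) = 74; verdict: NONSINGULAR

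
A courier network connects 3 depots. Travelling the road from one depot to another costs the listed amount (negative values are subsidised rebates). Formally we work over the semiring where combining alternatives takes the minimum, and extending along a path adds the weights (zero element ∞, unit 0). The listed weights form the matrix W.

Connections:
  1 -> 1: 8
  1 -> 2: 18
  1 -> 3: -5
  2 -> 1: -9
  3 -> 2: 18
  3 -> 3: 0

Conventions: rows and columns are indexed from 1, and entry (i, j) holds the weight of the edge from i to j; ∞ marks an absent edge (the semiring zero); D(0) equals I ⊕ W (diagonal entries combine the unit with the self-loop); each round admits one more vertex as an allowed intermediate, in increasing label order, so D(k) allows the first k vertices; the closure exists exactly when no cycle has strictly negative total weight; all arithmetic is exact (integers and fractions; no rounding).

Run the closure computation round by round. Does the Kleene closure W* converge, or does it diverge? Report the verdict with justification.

D(0):
  [0, 18, -5]
  [-9, 0, ∞]
  [∞, 18, 0]
D(1):
  [0, 18, -5]
  [-9, 0, -14]
  [∞, 18, 0]
D(2):
  [0, 18, -5]
  [-9, 0, -14]
  [9, 18, 0]
D(3):
  [0, 13, -5]
  [-9, 0, -14]
  [9, 18, 0]
Key observation: every diagonal entry stays at the unit through all rounds, so no improving cycle exists.
Answer: CONVERGES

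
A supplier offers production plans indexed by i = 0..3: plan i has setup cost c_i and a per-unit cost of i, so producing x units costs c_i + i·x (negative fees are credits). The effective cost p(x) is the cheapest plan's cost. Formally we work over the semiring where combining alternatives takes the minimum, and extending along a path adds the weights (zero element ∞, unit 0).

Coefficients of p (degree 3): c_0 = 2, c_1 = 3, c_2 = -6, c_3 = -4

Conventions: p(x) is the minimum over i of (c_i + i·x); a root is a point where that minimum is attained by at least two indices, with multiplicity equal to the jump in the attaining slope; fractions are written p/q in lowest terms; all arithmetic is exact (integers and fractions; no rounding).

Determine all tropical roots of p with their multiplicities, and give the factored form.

hull edge (i=0, c=2) to (i=2, c=-6): slope -4, span 2
hull edge (i=2, c=-6) to (i=3, c=-4): slope 2, span 1
Factored form: p(x) = -4 ⊗ (x ⊕ (-2)) ⊗ (x ⊕ 4) ⊗ (x ⊕ 4)
Answer: roots = -2 (mult 1), 4 (mult 2)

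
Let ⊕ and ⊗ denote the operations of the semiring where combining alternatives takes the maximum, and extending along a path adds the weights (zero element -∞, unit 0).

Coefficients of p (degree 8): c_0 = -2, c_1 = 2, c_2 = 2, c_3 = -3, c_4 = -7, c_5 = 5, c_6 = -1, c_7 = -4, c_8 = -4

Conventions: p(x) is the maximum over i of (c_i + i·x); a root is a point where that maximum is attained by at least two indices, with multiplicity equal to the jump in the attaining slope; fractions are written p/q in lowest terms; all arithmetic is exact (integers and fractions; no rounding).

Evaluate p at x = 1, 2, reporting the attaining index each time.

p(1) = max(-2+0·1=-2, 2+1·1=3, 2+2·1=4, -3+3·1=0, -7+4·1=-3, 5+5·1=10, -1+6·1=5, -4+7·1=3, -4+8·1=4) = 10 (attained by i=5)
p(2) = max(-2+0·2=-2, 2+1·2=4, 2+2·2=6, -3+3·2=3, -7+4·2=1, 5+5·2=15, -1+6·2=11, -4+7·2=10, -4+8·2=12) = 15 (attained by i=5)
Answer: p(1) = 10; p(2) = 15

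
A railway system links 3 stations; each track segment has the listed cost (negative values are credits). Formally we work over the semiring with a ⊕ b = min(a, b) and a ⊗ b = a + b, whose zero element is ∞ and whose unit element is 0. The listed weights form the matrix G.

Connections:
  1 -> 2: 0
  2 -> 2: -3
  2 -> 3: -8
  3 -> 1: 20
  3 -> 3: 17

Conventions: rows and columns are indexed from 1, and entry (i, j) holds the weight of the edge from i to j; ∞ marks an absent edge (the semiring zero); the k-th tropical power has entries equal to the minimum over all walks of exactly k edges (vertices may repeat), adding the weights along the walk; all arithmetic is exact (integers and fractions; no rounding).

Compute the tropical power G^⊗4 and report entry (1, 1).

G^⊗2:
  [∞, -3, -8]
  [12, -6, -11]
  [37, 20, 34]
G^⊗3:
  [12, -6, -11]
  [9, -9, -14]
  [54, 17, 12]
G^⊗4:
  [9, -9, -14]
  [6, -12, -17]
  [32, 14, 9]
Key observation: the optimum is the walk 1->2->2->3->1, with weight 0 + (-3) + (-8) + 20 = 9.
Optimal value attained by: walk 1->2->2->3->1.
Answer: (G^⊗4)[1][1] = 9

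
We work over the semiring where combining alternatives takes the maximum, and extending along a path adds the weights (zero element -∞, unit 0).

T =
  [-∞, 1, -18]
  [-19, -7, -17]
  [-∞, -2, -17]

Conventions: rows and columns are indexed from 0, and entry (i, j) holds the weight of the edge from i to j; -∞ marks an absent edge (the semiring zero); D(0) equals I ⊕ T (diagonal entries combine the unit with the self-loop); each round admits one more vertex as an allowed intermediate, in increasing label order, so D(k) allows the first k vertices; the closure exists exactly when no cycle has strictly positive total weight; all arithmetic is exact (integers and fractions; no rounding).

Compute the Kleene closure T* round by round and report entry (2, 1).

D(0):
  [0, 1, -18]
  [-19, 0, -17]
  [-∞, -2, 0]
D(1):
  [0, 1, -18]
  [-19, 0, -17]
  [-∞, -2, 0]
D(2):
  [0, 1, -16]
  [-19, 0, -17]
  [-21, -2, 0]
D(3):
  [0, 1, -16]
  [-19, 0, -17]
  [-21, -2, 0]
Answer: T*[2][1] = -2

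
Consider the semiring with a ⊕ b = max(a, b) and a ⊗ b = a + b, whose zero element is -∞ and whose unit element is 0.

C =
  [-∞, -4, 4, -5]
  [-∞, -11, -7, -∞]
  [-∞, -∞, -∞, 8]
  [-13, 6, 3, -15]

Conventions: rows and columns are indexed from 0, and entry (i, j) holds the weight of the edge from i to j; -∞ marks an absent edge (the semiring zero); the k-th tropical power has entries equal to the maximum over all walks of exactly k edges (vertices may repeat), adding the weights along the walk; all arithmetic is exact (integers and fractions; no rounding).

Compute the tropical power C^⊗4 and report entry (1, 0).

C^⊗2:
  [-18, 1, -2, 12]
  [-∞, -22, -18, 1]
  [-5, 14, 11, -7]
  [-28, -5, -1, 11]
C^⊗3:
  [-1, 18, 15, 6]
  [-12, 7, 4, -10]
  [-20, 3, 7, 19]
  [-2, 17, 14, 7]
C^⊗4:
  [-7, 12, 11, 23]
  [-23, -4, 0, 12]
  [6, 25, 22, 15]
  [-6, 13, 10, 22]
Key observation: the optimum is the walk 1->1->2->3->0, with weight (-11) + (-7) + 8 + (-13) = -23.
Optimal value attained by: walk 1->1->2->3->0.
Answer: (C^⊗4)[1][0] = -23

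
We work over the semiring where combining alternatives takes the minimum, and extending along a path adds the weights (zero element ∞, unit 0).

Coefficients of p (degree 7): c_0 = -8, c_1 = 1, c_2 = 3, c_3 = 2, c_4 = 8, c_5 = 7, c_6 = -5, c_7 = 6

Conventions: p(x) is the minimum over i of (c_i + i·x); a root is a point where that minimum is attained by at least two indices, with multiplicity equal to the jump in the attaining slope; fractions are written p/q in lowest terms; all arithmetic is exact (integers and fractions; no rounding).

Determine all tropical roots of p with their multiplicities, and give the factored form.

hull edge (i=0, c=-8) to (i=6, c=-5): slope 1/2, span 6
hull edge (i=6, c=-5) to (i=7, c=6): slope 11, span 1
Factored form: p(x) = 6 ⊗ (x ⊕ (-11)) ⊗ (x ⊕ (-1/2)) ⊗ (x ⊕ (-1/2)) ⊗ (x ⊕ (-1/2)) ⊗ (x ⊕ (-1/2)) ⊗ (x ⊕ (-1/2)) ⊗ (x ⊕ (-1/2))
Answer: roots = -11 (mult 1), -1/2 (mult 6)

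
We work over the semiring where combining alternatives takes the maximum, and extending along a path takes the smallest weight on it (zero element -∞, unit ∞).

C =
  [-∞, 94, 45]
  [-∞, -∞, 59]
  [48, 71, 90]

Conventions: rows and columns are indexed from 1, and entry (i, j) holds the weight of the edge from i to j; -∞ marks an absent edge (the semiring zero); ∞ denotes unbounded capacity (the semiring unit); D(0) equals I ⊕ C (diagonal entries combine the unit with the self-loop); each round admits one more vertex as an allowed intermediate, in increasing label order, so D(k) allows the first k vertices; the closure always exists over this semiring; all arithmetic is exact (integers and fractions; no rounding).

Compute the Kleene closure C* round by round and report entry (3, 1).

D(0):
  [∞, 94, 45]
  [-∞, ∞, 59]
  [48, 71, ∞]
D(1):
  [∞, 94, 45]
  [-∞, ∞, 59]
  [48, 71, ∞]
D(2):
  [∞, 94, 59]
  [-∞, ∞, 59]
  [48, 71, ∞]
D(3):
  [∞, 94, 59]
  [48, ∞, 59]
  [48, 71, ∞]
Answer: C*[3][1] = 48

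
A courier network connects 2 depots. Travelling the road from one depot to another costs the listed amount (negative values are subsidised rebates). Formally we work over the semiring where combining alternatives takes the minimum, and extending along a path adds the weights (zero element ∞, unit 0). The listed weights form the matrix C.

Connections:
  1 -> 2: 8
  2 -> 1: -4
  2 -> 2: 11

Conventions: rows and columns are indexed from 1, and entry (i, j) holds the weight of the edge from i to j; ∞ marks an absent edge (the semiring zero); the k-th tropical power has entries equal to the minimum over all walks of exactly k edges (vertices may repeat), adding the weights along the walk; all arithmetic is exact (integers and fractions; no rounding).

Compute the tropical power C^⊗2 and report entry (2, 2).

C^⊗2:
  [4, 19]
  [7, 4]
Key observation: the optimum is the walk 2->1->2, with weight (-4) + 8 = 4.
Optimal value attained by: walk 2->1->2.
Answer: (C^⊗2)[2][2] = 4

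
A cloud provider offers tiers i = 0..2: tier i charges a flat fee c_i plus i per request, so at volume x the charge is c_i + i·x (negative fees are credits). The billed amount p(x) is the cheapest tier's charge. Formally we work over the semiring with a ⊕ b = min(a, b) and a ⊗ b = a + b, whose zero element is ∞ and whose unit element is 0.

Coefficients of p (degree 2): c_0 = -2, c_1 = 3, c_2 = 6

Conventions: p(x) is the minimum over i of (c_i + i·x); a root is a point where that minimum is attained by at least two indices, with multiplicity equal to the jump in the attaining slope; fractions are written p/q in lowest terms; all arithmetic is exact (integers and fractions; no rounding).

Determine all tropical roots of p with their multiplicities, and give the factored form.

hull edge (i=0, c=-2) to (i=2, c=6): slope 4, span 2
Factored form: p(x) = 6 ⊗ (x ⊕ (-4)) ⊗ (x ⊕ (-4))
Answer: roots = -4 (mult 2)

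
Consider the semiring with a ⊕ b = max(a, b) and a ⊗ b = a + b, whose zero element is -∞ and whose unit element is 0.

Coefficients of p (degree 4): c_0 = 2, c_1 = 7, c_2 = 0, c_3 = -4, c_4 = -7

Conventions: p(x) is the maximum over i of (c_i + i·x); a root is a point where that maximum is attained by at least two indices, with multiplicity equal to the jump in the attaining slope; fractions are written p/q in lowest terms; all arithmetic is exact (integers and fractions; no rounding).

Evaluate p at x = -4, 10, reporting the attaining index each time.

p(-4) = max(2+0·(-4)=2, 7+1·(-4)=3, 0+2·(-4)=-8, -4+3·(-4)=-16, -7+4·(-4)=-23) = 3 (attained by i=1)
p(10) = max(2+0·10=2, 7+1·10=17, 0+2·10=20, -4+3·10=26, -7+4·10=33) = 33 (attained by i=4)
Answer: p(-4) = 3; p(10) = 33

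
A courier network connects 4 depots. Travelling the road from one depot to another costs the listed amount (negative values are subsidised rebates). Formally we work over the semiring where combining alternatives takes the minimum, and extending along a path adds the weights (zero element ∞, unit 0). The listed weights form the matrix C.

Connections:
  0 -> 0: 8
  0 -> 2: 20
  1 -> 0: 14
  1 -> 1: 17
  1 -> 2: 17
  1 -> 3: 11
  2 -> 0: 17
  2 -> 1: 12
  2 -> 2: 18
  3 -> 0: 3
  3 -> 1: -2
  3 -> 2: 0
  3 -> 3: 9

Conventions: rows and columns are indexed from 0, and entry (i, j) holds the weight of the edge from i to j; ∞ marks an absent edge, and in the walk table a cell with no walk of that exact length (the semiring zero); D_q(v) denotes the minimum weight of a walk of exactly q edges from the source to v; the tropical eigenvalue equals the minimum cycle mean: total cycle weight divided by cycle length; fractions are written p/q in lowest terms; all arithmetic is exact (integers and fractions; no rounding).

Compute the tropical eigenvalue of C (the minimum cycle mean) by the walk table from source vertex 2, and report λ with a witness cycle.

q=0: [∞, ∞, 0, ∞]
q=1: [17, 12, 18, ∞]
q=2: [25, 29, 29, 23]
q=3: [26, 21, 23, 32]
q=4: [34, 30, 32, 32]
Optimal cycle mean attained by: cycle 1->3->1, total 11 + (-2), length 2.
Answer: λ = 9/2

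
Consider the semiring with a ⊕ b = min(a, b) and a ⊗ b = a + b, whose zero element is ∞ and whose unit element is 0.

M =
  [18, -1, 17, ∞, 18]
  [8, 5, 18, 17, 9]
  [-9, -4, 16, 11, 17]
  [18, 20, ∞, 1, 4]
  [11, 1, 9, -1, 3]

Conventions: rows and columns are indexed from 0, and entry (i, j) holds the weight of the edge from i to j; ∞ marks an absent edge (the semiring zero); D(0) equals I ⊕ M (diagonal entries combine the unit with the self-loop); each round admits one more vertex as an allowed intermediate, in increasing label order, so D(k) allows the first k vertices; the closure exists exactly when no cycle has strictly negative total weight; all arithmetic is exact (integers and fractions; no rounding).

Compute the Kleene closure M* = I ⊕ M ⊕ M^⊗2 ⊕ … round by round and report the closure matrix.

D(0):
  [0, -1, 17, ∞, 18]
  [8, 0, 18, 17, 9]
  [-9, -4, 0, 11, 17]
  [18, 20, ∞, 0, 4]
  [11, 1, 9, -1, 0]
D(1):
  [0, -1, 17, ∞, 18]
  [8, 0, 18, 17, 9]
  [-9, -10, 0, 11, 9]
  [18, 17, 35, 0, 4]
  [11, 1, 9, -1, 0]
D(2):
  [0, -1, 17, 16, 8]
  [8, 0, 18, 17, 9]
  [-9, -10, 0, 7, -1]
  [18, 17, 35, 0, 4]
  [9, 1, 9, -1, 0]
D(3):
  [0, -1, 17, 16, 8]
  [8, 0, 18, 17, 9]
  [-9, -10, 0, 7, -1]
  [18, 17, 35, 0, 4]
  [0, -1, 9, -1, 0]
D(4):
  [0, -1, 17, 16, 8]
  [8, 0, 18, 17, 9]
  [-9, -10, 0, 7, -1]
  [18, 17, 35, 0, 4]
  [0, -1, 9, -1, 0]
D(5):
  [0, -1, 17, 7, 8]
  [8, 0, 18, 8, 9]
  [-9, -10, 0, -2, -1]
  [4, 3, 13, 0, 4]
  [0, -1, 9, -1, 0]
Answer: M* = [[0, -1, 17, 7, 8], [8, 0, 18, 8, 9], [-9, -10, 0, -2, -1], [4, 3, 13, 0, 4], [0, -1, 9, -1, 0]]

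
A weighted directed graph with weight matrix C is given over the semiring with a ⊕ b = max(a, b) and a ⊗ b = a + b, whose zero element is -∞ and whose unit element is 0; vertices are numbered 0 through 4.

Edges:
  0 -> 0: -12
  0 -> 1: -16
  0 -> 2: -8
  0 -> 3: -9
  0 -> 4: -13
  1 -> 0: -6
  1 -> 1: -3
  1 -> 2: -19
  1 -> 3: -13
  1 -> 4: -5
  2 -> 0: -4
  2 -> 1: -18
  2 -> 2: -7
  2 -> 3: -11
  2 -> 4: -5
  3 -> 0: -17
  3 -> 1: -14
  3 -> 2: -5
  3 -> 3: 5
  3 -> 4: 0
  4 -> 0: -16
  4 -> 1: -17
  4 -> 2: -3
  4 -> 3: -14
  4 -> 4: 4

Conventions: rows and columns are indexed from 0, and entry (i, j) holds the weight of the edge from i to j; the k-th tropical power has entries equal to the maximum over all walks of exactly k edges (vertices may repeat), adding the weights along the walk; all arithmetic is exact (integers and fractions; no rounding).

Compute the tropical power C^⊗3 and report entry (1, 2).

C^⊗2:
  [-12, -19, -14, -4, -9]
  [-9, -6, -8, -8, -1]
  [-11, -20, -8, -6, -1]
  [-9, -9, 0, 10, 5]
  [-7, -13, 1, -9, 8]
C^⊗3:
  [-18, -18, -9, 1, -4]
  [-12, -9, -4, -3, 3]
  [-12, -18, -4, -1, 3]
  [-4, -4, 5, 15, 10]
  [-3, -9, 5, -4, 12]
Key observation: the optimum is the walk 1->4->4->2, with weight (-5) + 4 + (-3) = -4.
Optimal value attained by: walk 1->4->4->2.
Answer: (C^⊗3)[1][2] = -4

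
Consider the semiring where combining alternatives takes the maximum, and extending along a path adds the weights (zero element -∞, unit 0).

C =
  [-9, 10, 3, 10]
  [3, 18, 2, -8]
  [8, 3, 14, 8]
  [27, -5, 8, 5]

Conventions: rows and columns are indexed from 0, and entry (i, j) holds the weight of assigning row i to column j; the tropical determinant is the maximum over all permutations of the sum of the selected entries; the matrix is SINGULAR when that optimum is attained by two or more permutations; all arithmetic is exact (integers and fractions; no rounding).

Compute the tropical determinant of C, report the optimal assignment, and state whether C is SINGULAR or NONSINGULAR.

σ = (0, 1, 2, 3): (-9) + 18 + 14 + 5 = 28
σ = (0, 1, 3, 2): (-9) + 18 + 8 + 8 = 25
σ = (0, 2, 1, 3): (-9) + 2 + 3 + 5 = 1
σ = (0, 2, 3, 1): (-9) + 2 + 8 + (-5) = -4
σ = (0, 3, 1, 2): (-9) + (-8) + 3 + 8 = -6
σ = (0, 3, 2, 1): (-9) + (-8) + 14 + (-5) = -8
σ = (1, 0, 2, 3): 10 + 3 + 14 + 5 = 32
σ = (1, 0, 3, 2): 10 + 3 + 8 + 8 = 29
σ = (1, 2, 0, 3): 10 + 2 + 8 + 5 = 25
σ = (1, 2, 3, 0): 10 + 2 + 8 + 27 = 47
σ = (1, 3, 0, 2): 10 + (-8) + 8 + 8 = 18
σ = (1, 3, 2, 0): 10 + (-8) + 14 + 27 = 43
σ = (2, 0, 1, 3): 3 + 3 + 3 + 5 = 14
σ = (2, 0, 3, 1): 3 + 3 + 8 + (-5) = 9
σ = (2, 1, 0, 3): 3 + 18 + 8 + 5 = 34
σ = (2, 1, 3, 0): 3 + 18 + 8 + 27 = 56
σ = (2, 3, 0, 1): 3 + (-8) + 8 + (-5) = -2
σ = (2, 3, 1, 0): 3 + (-8) + 3 + 27 = 25
σ = (3, 0, 1, 2): 10 + 3 + 3 + 8 = 24
σ = (3, 0, 2, 1): 10 + 3 + 14 + (-5) = 22
σ = (3, 1, 0, 2): 10 + 18 + 8 + 8 = 44
σ = (3, 1, 2, 0): 10 + 18 + 14 + 27 = 69
σ = (3, 2, 0, 1): 10 + 2 + 8 + (-5) = 15
σ = (3, 2, 1, 0): 10 + 2 + 3 + 27 = 42
Optimal value attained by: σ = (3, 1, 2, 0).
Answer: det⊕(C) = 69; verdict: NONSINGULAR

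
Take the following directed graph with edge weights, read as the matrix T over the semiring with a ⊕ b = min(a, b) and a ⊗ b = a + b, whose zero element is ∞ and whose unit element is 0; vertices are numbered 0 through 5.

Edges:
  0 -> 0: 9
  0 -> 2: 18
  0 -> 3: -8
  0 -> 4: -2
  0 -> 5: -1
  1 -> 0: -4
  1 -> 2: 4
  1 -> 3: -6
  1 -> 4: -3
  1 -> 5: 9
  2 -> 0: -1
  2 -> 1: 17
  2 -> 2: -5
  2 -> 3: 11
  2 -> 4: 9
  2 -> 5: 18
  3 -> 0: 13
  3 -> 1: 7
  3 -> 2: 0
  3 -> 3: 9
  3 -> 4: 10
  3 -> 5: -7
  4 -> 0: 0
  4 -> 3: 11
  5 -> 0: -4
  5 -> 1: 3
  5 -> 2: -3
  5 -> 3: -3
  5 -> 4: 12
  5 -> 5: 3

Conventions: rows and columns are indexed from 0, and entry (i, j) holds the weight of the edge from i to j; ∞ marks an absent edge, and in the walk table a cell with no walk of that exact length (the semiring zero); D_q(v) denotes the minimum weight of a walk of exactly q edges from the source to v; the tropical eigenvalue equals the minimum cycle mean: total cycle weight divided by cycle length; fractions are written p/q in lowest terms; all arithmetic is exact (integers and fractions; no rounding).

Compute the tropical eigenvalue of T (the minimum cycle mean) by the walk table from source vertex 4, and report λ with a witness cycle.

q=0: [∞, ∞, ∞, ∞, 0, ∞]
q=1: [0, ∞, ∞, 11, ∞, ∞]
q=2: [9, 18, 11, -8, -2, -1]
q=3: [-5, -1, -8, -4, 2, -15]
q=4: [-19, -12, -18, -18, -7, -12]
q=5: [-19, -11, -23, -27, -21, -25]
q=6: [-29, -22, -28, -28, -21, -34]
Optimal cycle mean attained by: cycle 0->3->5->0, total (-8) + (-7) + (-4), length 3.
Answer: λ = -19/3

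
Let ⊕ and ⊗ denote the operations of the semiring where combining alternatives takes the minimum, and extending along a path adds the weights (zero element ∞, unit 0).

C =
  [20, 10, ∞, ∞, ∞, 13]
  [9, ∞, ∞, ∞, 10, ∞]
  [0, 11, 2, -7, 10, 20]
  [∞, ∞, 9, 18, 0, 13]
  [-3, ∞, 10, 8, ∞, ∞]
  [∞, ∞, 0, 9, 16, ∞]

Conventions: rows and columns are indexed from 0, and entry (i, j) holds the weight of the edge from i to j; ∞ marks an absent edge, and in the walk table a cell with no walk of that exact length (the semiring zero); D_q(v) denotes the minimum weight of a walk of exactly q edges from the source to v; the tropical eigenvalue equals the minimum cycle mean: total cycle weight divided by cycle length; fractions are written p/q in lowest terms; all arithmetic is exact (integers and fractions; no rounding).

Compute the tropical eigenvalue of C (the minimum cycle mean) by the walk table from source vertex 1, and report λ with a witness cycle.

q=0: [∞, 0, ∞, ∞, ∞, ∞]
q=1: [9, ∞, ∞, ∞, 10, ∞]
q=2: [7, 19, 20, 18, ∞, 22]
q=3: [20, 17, 22, 13, 18, 20]
q=4: [15, 30, 20, 15, 13, 26]
q=5: [10, 25, 22, 13, 15, 28]
q=6: [12, 20, 22, 15, 13, 23]
Optimal cycle mean attained by: cycle 0->5->2->3->4->0, total 13 + 0 + (-7) + 0 + (-3), length 5.
Answer: λ = 3/5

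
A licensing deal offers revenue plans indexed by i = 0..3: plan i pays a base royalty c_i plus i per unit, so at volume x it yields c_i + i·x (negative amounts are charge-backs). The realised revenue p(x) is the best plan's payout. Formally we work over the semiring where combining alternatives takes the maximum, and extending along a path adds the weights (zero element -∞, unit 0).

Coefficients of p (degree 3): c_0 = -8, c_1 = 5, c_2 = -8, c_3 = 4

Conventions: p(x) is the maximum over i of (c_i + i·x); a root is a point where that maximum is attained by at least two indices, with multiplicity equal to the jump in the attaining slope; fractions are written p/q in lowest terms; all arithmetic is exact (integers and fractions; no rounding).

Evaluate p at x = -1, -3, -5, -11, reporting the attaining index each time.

p(-1) = max(-8+0·(-1)=-8, 5+1·(-1)=4, -8+2·(-1)=-10, 4+3·(-1)=1) = 4 (attained by i=1)
p(-3) = max(-8+0·(-3)=-8, 5+1·(-3)=2, -8+2·(-3)=-14, 4+3·(-3)=-5) = 2 (attained by i=1)
p(-5) = max(-8+0·(-5)=-8, 5+1·(-5)=0, -8+2·(-5)=-18, 4+3·(-5)=-11) = 0 (attained by i=1)
p(-11) = max(-8+0·(-11)=-8, 5+1·(-11)=-6, -8+2·(-11)=-30, 4+3·(-11)=-29) = -6 (attained by i=1)
Answer: p(-1) = 4; p(-3) = 2; p(-5) = 0; p(-11) = -6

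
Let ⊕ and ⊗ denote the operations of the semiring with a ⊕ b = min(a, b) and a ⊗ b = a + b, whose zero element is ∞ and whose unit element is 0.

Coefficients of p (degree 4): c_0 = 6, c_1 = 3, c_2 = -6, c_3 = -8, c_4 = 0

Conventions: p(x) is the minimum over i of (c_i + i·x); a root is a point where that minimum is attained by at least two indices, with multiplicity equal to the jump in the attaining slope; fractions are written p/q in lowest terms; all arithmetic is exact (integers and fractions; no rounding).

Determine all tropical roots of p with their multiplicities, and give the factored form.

hull edge (i=0, c=6) to (i=2, c=-6): slope -6, span 2
hull edge (i=2, c=-6) to (i=3, c=-8): slope -2, span 1
hull edge (i=3, c=-8) to (i=4, c=0): slope 8, span 1
Factored form: p(x) = 0 ⊗ (x ⊕ (-8)) ⊗ (x ⊕ 2) ⊗ (x ⊕ 6) ⊗ (x ⊕ 6)
Answer: roots = -8 (mult 1), 2 (mult 1), 6 (mult 2)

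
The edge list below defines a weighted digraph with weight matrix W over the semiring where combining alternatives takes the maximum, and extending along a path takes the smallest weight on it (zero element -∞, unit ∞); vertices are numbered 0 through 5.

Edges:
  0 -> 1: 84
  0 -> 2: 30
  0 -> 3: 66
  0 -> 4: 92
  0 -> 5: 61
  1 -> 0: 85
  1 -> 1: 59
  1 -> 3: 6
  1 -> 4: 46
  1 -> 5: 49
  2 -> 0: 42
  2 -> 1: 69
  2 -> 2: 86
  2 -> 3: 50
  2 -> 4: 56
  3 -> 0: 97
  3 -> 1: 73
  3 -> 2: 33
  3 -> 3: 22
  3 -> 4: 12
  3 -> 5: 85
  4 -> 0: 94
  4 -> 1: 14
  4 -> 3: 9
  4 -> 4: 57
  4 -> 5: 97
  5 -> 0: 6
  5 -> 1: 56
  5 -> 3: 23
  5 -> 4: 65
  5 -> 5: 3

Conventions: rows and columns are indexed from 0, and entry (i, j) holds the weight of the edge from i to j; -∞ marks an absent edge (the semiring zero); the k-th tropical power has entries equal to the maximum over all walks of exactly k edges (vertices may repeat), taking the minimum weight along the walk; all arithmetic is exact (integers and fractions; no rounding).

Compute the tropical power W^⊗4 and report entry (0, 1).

W^⊗2:
  [92, 66, 33, 30, 61, 92]
  [59, 84, 30, 66, 85, 61]
  [69, 69, 86, 50, 56, 56]
  [73, 84, 33, 66, 92, 61]
  [57, 84, 30, 66, 92, 61]
  [65, 56, 23, 22, 57, 65]
W^⊗3:
  [66, 84, 33, 66, 92, 61]
  [85, 66, 33, 59, 61, 85]
  [69, 69, 86, 66, 69, 61]
  [92, 73, 33, 66, 73, 92]
  [92, 66, 33, 57, 61, 92]
  [57, 65, 30, 65, 65, 61]
W^⊗4:
  [92, 66, 33, 66, 66, 92]
  [66, 84, 33, 66, 85, 61]
  [69, 69, 86, 66, 69, 69]
  [73, 84, 33, 66, 92, 73]
  [66, 84, 33, 66, 92, 61]
  [65, 65, 33, 57, 61, 65]
Key observation: the optimum is the walk 0->1->0->3->1, with weight 84 min 85 min 66 min 73 = 66.
Optimal value attained by: walk 0->1->0->3->1.
Answer: (W^⊗4)[0][1] = 66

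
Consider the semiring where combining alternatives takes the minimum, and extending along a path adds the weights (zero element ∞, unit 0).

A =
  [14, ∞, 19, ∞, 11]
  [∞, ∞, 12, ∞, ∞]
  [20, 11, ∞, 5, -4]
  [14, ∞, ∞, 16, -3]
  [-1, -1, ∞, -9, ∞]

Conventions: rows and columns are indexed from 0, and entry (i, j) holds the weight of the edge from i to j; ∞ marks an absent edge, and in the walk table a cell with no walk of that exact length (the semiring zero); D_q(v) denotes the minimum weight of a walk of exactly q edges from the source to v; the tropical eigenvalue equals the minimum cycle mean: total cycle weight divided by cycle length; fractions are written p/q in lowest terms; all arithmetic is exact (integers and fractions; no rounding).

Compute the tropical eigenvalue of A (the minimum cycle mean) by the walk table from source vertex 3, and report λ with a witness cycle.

q=0: [∞, ∞, ∞, 0, ∞]
q=1: [14, ∞, ∞, 16, -3]
q=2: [-4, -4, 33, -12, 13]
q=3: [2, 12, 8, 4, -15]
q=4: [-16, -16, 21, -24, 1]
q=5: [-10, 0, -4, -8, -27]
Optimal cycle mean attained by: cycle 3->4->3, total (-3) + (-9), length 2.
Answer: λ = -6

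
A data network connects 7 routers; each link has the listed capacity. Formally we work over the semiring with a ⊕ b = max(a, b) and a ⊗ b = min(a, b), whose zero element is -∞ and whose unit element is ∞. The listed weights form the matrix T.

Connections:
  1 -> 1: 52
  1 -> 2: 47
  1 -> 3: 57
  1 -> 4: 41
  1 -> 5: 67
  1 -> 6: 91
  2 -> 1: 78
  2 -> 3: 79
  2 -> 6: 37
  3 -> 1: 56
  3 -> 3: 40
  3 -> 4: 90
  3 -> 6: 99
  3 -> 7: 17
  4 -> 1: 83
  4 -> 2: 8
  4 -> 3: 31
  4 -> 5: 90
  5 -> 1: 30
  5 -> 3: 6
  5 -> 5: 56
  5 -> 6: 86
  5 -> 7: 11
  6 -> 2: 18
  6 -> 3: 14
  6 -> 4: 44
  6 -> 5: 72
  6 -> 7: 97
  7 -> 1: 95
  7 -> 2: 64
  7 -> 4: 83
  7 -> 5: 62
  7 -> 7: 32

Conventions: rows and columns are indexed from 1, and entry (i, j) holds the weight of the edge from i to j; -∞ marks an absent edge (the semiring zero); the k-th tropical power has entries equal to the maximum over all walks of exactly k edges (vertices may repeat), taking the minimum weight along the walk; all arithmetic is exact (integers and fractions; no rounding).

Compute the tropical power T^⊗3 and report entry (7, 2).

T^⊗2:
  [56, 47, 52, 57, 72, 67, 91]
  [56, 47, 57, 79, 67, 79, 37]
  [83, 47, 56, 44, 90, 56, 97]
  [52, 47, 57, 41, 67, 86, 17]
  [30, 30, 30, 44, 72, 56, 86]
  [95, 64, 31, 83, 62, 72, 32]
  [83, 47, 64, 41, 83, 91, 32]
T^⊗3:
  [91, 64, 56, 83, 67, 72, 67]
  [79, 47, 56, 57, 79, 67, 79]
  [95, 64, 57, 83, 67, 86, 56]
  [56, 47, 52, 57, 72, 67, 86]
  [86, 64, 31, 83, 62, 72, 56]
  [83, 47, 64, 44, 83, 91, 72]
  [56, 47, 57, 64, 72, 83, 91]
Key observation: the optimum is the walk 7->1->1->2, with weight 95 min 52 min 47 = 47.
Optimal value attained by: walk 7->1->1->2.
Answer: (T^⊗3)[7][2] = 47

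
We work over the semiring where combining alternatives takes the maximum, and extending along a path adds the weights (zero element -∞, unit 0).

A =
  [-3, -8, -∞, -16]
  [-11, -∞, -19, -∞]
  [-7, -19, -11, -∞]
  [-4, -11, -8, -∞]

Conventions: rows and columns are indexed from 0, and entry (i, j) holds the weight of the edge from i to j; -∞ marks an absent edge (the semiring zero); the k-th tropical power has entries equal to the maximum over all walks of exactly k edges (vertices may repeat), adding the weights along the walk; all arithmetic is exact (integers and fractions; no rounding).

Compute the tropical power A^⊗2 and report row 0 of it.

A^⊗2:
  [-6, -11, -24, -19]
  [-14, -19, -30, -27]
  [-10, -15, -22, -23]
  [-7, -12, -19, -20]
Answer: row 0 of A^⊗2 = [-6, -11, -24, -19]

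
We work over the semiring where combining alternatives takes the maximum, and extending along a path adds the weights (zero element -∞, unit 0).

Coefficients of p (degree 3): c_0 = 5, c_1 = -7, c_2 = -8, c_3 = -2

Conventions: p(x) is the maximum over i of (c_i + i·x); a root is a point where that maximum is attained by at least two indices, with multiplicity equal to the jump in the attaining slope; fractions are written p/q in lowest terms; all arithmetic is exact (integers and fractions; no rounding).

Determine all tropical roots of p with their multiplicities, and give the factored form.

hull edge (i=0, c=5) to (i=3, c=-2): slope -7/3, span 3
Factored form: p(x) = -2 ⊗ (x ⊕ 7/3) ⊗ (x ⊕ 7/3) ⊗ (x ⊕ 7/3)
Answer: roots = 7/3 (mult 3)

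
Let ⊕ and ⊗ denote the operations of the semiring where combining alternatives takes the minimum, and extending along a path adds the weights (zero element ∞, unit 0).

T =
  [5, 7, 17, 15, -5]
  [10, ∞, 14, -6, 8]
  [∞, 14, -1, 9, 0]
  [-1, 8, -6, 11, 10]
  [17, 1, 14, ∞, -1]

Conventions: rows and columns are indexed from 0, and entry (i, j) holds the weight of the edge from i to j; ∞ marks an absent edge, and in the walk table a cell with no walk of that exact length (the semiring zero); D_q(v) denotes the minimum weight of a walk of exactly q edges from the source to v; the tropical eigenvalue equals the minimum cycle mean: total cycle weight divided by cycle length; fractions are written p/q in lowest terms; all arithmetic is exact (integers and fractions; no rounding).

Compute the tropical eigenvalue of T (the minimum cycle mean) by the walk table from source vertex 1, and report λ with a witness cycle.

q=0: [∞, 0, ∞, ∞, ∞]
q=1: [10, ∞, 14, -6, 8]
q=2: [-7, 2, -12, 5, 4]
q=3: [-2, 0, -13, -4, -12]
q=4: [-5, -11, -14, -6, -13]
q=5: [-7, -12, -15, -17, -14]
Optimal cycle mean attained by: cycle 0->4->1->3->0, total (-5) + 1 + (-6) + (-1), length 4.
Answer: λ = -11/4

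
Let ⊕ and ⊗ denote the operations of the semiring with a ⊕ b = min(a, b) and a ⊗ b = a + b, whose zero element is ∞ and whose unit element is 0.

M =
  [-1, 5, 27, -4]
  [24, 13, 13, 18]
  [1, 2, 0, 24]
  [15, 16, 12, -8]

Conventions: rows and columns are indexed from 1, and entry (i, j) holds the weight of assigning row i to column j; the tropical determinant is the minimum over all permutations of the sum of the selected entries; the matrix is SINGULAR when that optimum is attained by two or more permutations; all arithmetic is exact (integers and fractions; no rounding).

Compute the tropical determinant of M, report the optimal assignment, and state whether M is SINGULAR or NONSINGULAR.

σ = (1, 2, 3, 4): (-1) + 13 + 0 + (-8) = 4
σ = (1, 2, 4, 3): (-1) + 13 + 24 + 12 = 48
σ = (1, 3, 2, 4): (-1) + 13 + 2 + (-8) = 6
σ = (1, 3, 4, 2): (-1) + 13 + 24 + 16 = 52
σ = (1, 4, 2, 3): (-1) + 18 + 2 + 12 = 31
σ = (1, 4, 3, 2): (-1) + 18 + 0 + 16 = 33
σ = (2, 1, 3, 4): 5 + 24 + 0 + (-8) = 21
σ = (2, 1, 4, 3): 5 + 24 + 24 + 12 = 65
σ = (2, 3, 1, 4): 5 + 13 + 1 + (-8) = 11
σ = (2, 3, 4, 1): 5 + 13 + 24 + 15 = 57
σ = (2, 4, 1, 3): 5 + 18 + 1 + 12 = 36
σ = (2, 4, 3, 1): 5 + 18 + 0 + 15 = 38
σ = (3, 1, 2, 4): 27 + 24 + 2 + (-8) = 45
σ = (3, 1, 4, 2): 27 + 24 + 24 + 16 = 91
σ = (3, 2, 1, 4): 27 + 13 + 1 + (-8) = 33
σ = (3, 2, 4, 1): 27 + 13 + 24 + 15 = 79
σ = (3, 4, 1, 2): 27 + 18 + 1 + 16 = 62
σ = (3, 4, 2, 1): 27 + 18 + 2 + 15 = 62
σ = (4, 1, 2, 3): (-4) + 24 + 2 + 12 = 34
σ = (4, 1, 3, 2): (-4) + 24 + 0 + 16 = 36
σ = (4, 2, 1, 3): (-4) + 13 + 1 + 12 = 22
σ = (4, 2, 3, 1): (-4) + 13 + 0 + 15 = 24
σ = (4, 3, 1, 2): (-4) + 13 + 1 + 16 = 26
σ = (4, 3, 2, 1): (-4) + 13 + 2 + 15 = 26
Optimal value attained by: σ = (1, 2, 3, 4).
Answer: det⊕(M) = 4; verdict: NONSINGULAR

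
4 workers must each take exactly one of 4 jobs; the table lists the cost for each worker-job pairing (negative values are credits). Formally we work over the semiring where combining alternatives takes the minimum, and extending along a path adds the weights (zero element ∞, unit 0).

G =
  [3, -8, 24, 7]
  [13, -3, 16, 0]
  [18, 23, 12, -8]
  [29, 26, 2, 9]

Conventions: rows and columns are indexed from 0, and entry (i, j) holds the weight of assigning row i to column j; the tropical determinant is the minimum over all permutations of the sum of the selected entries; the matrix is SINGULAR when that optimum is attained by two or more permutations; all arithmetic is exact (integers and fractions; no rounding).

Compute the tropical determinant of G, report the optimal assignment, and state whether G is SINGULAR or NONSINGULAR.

σ = (0, 1, 2, 3): 3 + (-3) + 12 + 9 = 21
σ = (0, 1, 3, 2): 3 + (-3) + (-8) + 2 = -6
σ = (0, 2, 1, 3): 3 + 16 + 23 + 9 = 51
σ = (0, 2, 3, 1): 3 + 16 + (-8) + 26 = 37
σ = (0, 3, 1, 2): 3 + 0 + 23 + 2 = 28
σ = (0, 3, 2, 1): 3 + 0 + 12 + 26 = 41
σ = (1, 0, 2, 3): (-8) + 13 + 12 + 9 = 26
σ = (1, 0, 3, 2): (-8) + 13 + (-8) + 2 = -1
σ = (1, 2, 0, 3): (-8) + 16 + 18 + 9 = 35
σ = (1, 2, 3, 0): (-8) + 16 + (-8) + 29 = 29
σ = (1, 3, 0, 2): (-8) + 0 + 18 + 2 = 12
σ = (1, 3, 2, 0): (-8) + 0 + 12 + 29 = 33
σ = (2, 0, 1, 3): 24 + 13 + 23 + 9 = 69
σ = (2, 0, 3, 1): 24 + 13 + (-8) + 26 = 55
σ = (2, 1, 0, 3): 24 + (-3) + 18 + 9 = 48
σ = (2, 1, 3, 0): 24 + (-3) + (-8) + 29 = 42
σ = (2, 3, 0, 1): 24 + 0 + 18 + 26 = 68
σ = (2, 3, 1, 0): 24 + 0 + 23 + 29 = 76
σ = (3, 0, 1, 2): 7 + 13 + 23 + 2 = 45
σ = (3, 0, 2, 1): 7 + 13 + 12 + 26 = 58
σ = (3, 1, 0, 2): 7 + (-3) + 18 + 2 = 24
σ = (3, 1, 2, 0): 7 + (-3) + 12 + 29 = 45
σ = (3, 2, 0, 1): 7 + 16 + 18 + 26 = 67
σ = (3, 2, 1, 0): 7 + 16 + 23 + 29 = 75
Optimal value attained by: σ = (0, 1, 3, 2).
Answer: det⊕(G) = -6; verdict: NONSINGULAR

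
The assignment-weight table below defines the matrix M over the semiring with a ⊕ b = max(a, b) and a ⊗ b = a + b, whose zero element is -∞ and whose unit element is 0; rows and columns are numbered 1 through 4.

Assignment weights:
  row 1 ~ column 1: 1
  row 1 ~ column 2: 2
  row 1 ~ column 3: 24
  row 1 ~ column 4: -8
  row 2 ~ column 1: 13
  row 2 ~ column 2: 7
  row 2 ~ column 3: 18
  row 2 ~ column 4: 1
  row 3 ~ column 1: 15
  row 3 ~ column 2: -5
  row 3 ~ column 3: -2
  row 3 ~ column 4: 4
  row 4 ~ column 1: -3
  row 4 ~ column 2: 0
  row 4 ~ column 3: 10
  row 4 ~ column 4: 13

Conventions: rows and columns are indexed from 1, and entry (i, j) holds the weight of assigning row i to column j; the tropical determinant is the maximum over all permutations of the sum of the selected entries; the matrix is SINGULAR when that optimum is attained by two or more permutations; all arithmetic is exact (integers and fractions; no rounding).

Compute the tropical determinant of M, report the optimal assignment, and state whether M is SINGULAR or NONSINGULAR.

σ = (1, 2, 3, 4): 1 + 7 + (-2) + 13 = 19
σ = (1, 2, 4, 3): 1 + 7 + 4 + 10 = 22
σ = (1, 3, 2, 4): 1 + 18 + (-5) + 13 = 27
σ = (1, 3, 4, 2): 1 + 18 + 4 + 0 = 23
σ = (1, 4, 2, 3): 1 + 1 + (-5) + 10 = 7
σ = (1, 4, 3, 2): 1 + 1 + (-2) + 0 = 0
σ = (2, 1, 3, 4): 2 + 13 + (-2) + 13 = 26
σ = (2, 1, 4, 3): 2 + 13 + 4 + 10 = 29
σ = (2, 3, 1, 4): 2 + 18 + 15 + 13 = 48
σ = (2, 3, 4, 1): 2 + 18 + 4 + (-3) = 21
σ = (2, 4, 1, 3): 2 + 1 + 15 + 10 = 28
σ = (2, 4, 3, 1): 2 + 1 + (-2) + (-3) = -2
σ = (3, 1, 2, 4): 24 + 13 + (-5) + 13 = 45
σ = (3, 1, 4, 2): 24 + 13 + 4 + 0 = 41
σ = (3, 2, 1, 4): 24 + 7 + 15 + 13 = 59
σ = (3, 2, 4, 1): 24 + 7 + 4 + (-3) = 32
σ = (3, 4, 1, 2): 24 + 1 + 15 + 0 = 40
σ = (3, 4, 2, 1): 24 + 1 + (-5) + (-3) = 17
σ = (4, 1, 2, 3): (-8) + 13 + (-5) + 10 = 10
σ = (4, 1, 3, 2): (-8) + 13 + (-2) + 0 = 3
σ = (4, 2, 1, 3): (-8) + 7 + 15 + 10 = 24
σ = (4, 2, 3, 1): (-8) + 7 + (-2) + (-3) = -6
σ = (4, 3, 1, 2): (-8) + 18 + 15 + 0 = 25
σ = (4, 3, 2, 1): (-8) + 18 + (-5) + (-3) = 2
Optimal value attained by: σ = (3, 2, 1, 4).
Answer: det⊕(M) = 59; verdict: NONSINGULAR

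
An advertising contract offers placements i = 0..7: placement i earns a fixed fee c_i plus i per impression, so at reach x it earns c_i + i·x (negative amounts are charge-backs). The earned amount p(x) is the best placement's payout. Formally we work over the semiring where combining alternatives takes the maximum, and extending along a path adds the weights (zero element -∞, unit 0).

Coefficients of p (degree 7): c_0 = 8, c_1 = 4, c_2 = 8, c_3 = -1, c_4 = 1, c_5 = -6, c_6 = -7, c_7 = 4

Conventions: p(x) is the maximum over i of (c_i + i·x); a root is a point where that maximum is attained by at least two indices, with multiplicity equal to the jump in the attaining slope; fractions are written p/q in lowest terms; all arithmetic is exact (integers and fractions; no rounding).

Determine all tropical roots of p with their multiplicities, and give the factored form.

hull edge (i=0, c=8) to (i=2, c=8): slope 0, span 2
hull edge (i=2, c=8) to (i=7, c=4): slope -4/5, span 5
Factored form: p(x) = 4 ⊗ (x ⊕ 0) ⊗ (x ⊕ 0) ⊗ (x ⊕ 4/5) ⊗ (x ⊕ 4/5) ⊗ (x ⊕ 4/5) ⊗ (x ⊕ 4/5) ⊗ (x ⊕ 4/5)
Answer: roots = 0 (mult 2), 4/5 (mult 5)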